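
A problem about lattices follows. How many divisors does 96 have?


Divisors of 96: [1, 2, 3, 4, 6, 8, 12, 16, 24, 32, 48, 96]
Count: 12


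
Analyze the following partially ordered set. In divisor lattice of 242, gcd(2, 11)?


Meet=gcd.
gcd(2,11)=1


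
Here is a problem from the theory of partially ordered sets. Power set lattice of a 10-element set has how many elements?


Power set = 2^n.
2^10 = 1024


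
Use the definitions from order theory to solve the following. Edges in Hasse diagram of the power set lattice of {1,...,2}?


A cover relation a -< b holds when a < b with no c strictly between.
Cover relations:
  {} -< {1}
  {} -< {2}
  {1} -< {1,2}
  {2} -< {1,2}
Total: 4


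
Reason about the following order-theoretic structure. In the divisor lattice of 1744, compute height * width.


Height = length of longest chain minus 1; width = size of largest antichain.
A maximum chain: 1 | 109 | 218 | 436 | 872 | 1744  (height 5).
A maximum antichain: {2, 109}  (width 2).
Product = 5 * 2 = 10


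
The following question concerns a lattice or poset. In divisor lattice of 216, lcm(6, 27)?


Join=lcm.
gcd(6,27)=3
lcm=54


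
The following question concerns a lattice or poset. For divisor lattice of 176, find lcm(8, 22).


In a divisor lattice, join = lcm (least common multiple).
Compute lcm iteratively: start with first element, then lcm(current, next).
Elements: [8, 22]
lcm(8,22) = 88
Final lcm = 88


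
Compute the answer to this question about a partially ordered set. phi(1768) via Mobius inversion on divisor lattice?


phi(n) = n * prod_{p|n} (1 - 1/p).
Prime divisors of 1768: [2, 13, 17]
phi(1768) = 1768 * (1 - 1/2) * (1 - 1/13) * (1 - 1/17)
phi(1768) = 768


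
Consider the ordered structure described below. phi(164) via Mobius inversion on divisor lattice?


phi(n) = n * prod_{p|n} (1 - 1/p).
Prime divisors of 164: [2, 41]
phi(164) = 164 * (1 - 1/2) * (1 - 1/41)
phi(164) = 80


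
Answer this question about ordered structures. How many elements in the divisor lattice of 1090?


Divisors of 1090: [1, 2, 5, 10, 109, 218, 545, 1090]
Count: 8


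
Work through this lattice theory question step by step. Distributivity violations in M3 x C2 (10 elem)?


Distributive law: a ^ (b v c) = (a ^ b) v (a ^ c).
Check all 10^3 = 1000 ordered triples (a,b,c).
  e.g. a=(a1,0), b=(a2,0), c=(a3,0): lhs=(a1,0) != rhs=(0,0)
  e.g. a=(a1,0), b=(a2,0), c=(a3,1): lhs=(a1,0) != rhs=(0,0)
Total violating triples: 48


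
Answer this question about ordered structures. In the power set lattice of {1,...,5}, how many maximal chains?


A maximal chain goes from the minimum element to a maximal element via cover relations.
Counting all min-to-max paths in the cover graph.
Total maximal chains: 120


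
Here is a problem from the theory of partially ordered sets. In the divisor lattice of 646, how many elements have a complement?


An element a is complemented if some b has a meet b = bottom, a join b = top.
a is complemented iff gcd(a, n/a)=1, i.e. a is a unitary divisor of 646.
Complemented elements: 1, 2, 17, 19, 34, 38, ... (2 more)
Count: 8


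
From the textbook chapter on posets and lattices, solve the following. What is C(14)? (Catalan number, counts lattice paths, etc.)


C(n) = C(2n, n) / (n+1).
C(28, 14) = 40116600
C(14) = 40116600 / 15 = 2674440


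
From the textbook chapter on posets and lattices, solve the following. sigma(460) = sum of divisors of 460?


sigma(n) = sum of divisors.
Divisors of 460: [1, 2, 4, 5, 10, 20, 23, 46, 92, 115, 230, 460]
Sum = 1008


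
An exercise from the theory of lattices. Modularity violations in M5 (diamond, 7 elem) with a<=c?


Modular law: if a <= c then a v (b ^ c) = (a v b) ^ c.
Check all triples (a,b,c) with a <= c among 7 elements.
This lattice is modular (diamonds M_m and their chain-products are modular).
Total violating triples: 0


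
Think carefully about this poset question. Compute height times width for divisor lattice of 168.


Height = length of longest chain minus 1; width = size of largest antichain.
A maximum chain: 1 | 7 | 21 | 42 | 84 | 168  (height 5).
A maximum antichain: {4, 6, 14, 21}  (width 4).
Product = 5 * 4 = 20


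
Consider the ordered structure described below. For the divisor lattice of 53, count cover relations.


A cover relation a -< b holds when a < b with no c strictly between.
Cover relations:
  1 -< 53
Total: 1


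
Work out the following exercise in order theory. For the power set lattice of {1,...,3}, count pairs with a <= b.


The order relation is {(a,b) : a <= b}, reflexive so it includes (a,a).
Examples: ({},{}), ({},{1,2}), ({},{1,2,3}), ({},{1,3}), ({},{1}), ...
Total ordered pairs: 27


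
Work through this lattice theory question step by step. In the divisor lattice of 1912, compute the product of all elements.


Divisors of 1912: [1, 2, 4, 8, 239, 478, 956, 1912]
Product = n^(d(n)/2) = 1912^(8/2)
Product = 13364464193536


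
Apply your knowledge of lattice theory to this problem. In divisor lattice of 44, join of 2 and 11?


In a divisor lattice, join = lcm (least common multiple).
gcd(2,11) = 1
lcm(2,11) = 2*11/gcd = 22/1 = 22


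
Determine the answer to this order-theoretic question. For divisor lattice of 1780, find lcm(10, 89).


In a divisor lattice, join = lcm (least common multiple).
Compute lcm iteratively: start with first element, then lcm(current, next).
Elements: [10, 89]
lcm(10,89) = 890
Final lcm = 890


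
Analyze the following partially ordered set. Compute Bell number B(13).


B(n) = number of set partitions of an n-element set.
B(n) satisfies the recurrence: B(n+1) = sum_k C(n,k)*B(k).
B(13) = 27644437


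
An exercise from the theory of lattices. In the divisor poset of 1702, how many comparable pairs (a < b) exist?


A comparable pair {a,b} has a < b or b < a in the order.
Count unordered pairs where one element is strictly below the other.
Examples: {1,2}, {1,23}, {1,37}, {1,46}, ...
Total comparable pairs: 19


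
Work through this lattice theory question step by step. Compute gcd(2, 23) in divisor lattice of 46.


In a divisor lattice, meet = gcd (greatest common divisor).
By Euclidean algorithm or factoring: gcd(2,23) = 1


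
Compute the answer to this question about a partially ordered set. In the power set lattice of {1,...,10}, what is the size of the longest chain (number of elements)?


A chain is a totally ordered subset; we count the number of elements in a maximum chain.
Compute, for each element x, the size of the longest chain ending at x:
  {}: 1
  {1}: 2
  {2}: 2
  {3}: 2
  {4}: 2
  {5}: 2
  ...
A maximum chain: {} < {1} < {1,2} < {1,2,3} < {1,2,3,4} < {1,2,3,4,5} < {1,2,3,4,5,6} < {1,2,3,4,5,6,7} < {1,2,3,4,5,6,7,8} < {1,2,3,4,5,6,7,8,9} < {1,2,3,4,5,6,7,8,9,10}
Number of elements in the longest chain: 11


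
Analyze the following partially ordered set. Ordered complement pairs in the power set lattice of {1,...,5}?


Complement pair (a,b): a meet b = bottom, a join b = top.
Here: A intersect B = {} and A union B = {1,...,5}.
Pairs found: ({},{1,2,3,4,5}), ({1},{2,3,4,5}), ({2},{1,3,4,5}), ({3},{1,2,4,5}), ... (28 more)
Total ordered pairs: 32


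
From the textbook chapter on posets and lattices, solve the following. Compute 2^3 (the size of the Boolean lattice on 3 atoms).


Power set = 2^n.
2^3 = 8


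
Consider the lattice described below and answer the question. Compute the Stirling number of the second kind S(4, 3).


S(n,k) = k*S(n-1,k) + S(n-1,k-1).
S(3,3) = 1, S(3,2) = 3
S(4,3) = 3*1 + 3 = 3 + 3
S(4,3) = 6


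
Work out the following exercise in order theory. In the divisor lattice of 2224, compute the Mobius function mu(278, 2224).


In a divisor lattice, mu(a,b) = mu(b/a) where mu is the classical Mobius function.
b/a = 2224/278 = 8
Prime factorization of 8: primes [2]
8 is not squarefree, so mu(8) = 0


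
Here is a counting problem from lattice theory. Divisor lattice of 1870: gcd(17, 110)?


Meet=gcd.
gcd(17,110)=1


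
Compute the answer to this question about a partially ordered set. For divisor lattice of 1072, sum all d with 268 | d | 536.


Interval [268,536] in divisors of 1072: [268, 536]
Sum = 804


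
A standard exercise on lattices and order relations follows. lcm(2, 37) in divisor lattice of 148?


Join=lcm.
gcd(2,37)=1
lcm=74


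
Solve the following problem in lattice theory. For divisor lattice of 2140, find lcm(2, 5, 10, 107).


In a divisor lattice, join = lcm (least common multiple).
Compute lcm iteratively: start with first element, then lcm(current, next).
Elements: [2, 5, 10, 107]
lcm(2,5) = 10
lcm(10,10) = 10
lcm(10,107) = 1070
Final lcm = 1070


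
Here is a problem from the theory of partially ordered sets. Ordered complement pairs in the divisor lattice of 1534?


Complement pair (a,b): a meet b = bottom, a join b = top.
Here: gcd(a,b)=1 and lcm(a,b)=1534, i.e. a*b=1534 with a,b coprime.
Pairs found: (1,1534), (2,767), (13,118), (26,59), ... (4 more)
Total ordered pairs: 8


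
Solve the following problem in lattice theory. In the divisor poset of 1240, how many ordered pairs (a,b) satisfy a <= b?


The order relation is {(a,b) : a <= b}, reflexive so it includes (a,a).
Examples: (1,1), (1,10), (1,124), (1,1240), (1,155), ...
Total ordered pairs: 90


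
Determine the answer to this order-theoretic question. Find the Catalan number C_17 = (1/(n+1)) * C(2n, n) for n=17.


C(n) = C(2n, n) / (n+1).
C(34, 17) = 2333606220
C(17) = 2333606220 / 18 = 129644790


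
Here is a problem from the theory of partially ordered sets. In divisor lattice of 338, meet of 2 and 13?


In a divisor lattice, meet = gcd (greatest common divisor).
By Euclidean algorithm or factoring: gcd(2,13) = 1


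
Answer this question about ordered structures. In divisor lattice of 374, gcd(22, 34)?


Meet=gcd.
gcd(22,34)=2


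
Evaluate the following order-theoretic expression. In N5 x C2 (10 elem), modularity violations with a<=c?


Modular law: if a <= c then a v (b ^ c) = (a v b) ^ c.
Check all triples (a,b,c) with a <= c among 10 elements.
  e.g. a=(a,0), b=(c,0), c=(b,0): lhs=(a,0) != rhs=(b,0)
  e.g. a=(a,0), b=(c,1), c=(b,0): lhs=(a,0) != rhs=(b,0)
Total violating triples: 6


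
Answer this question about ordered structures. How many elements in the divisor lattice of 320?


Divisors of 320: [1, 2, 4, 5, 8, 10, 16, 20, 32, 40, 64, 80, 160, 320]
Count: 14


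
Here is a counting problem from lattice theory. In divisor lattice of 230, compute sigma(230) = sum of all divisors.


sigma(n) = sum of divisors.
Divisors of 230: [1, 2, 5, 10, 23, 46, 115, 230]
Sum = 432


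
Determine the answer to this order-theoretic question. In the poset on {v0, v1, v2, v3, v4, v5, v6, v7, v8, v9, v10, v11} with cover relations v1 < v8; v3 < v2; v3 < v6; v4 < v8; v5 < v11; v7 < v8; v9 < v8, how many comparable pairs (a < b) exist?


A comparable pair {a,b} has a < b or b < a in the order.
Count unordered pairs where one element is strictly below the other.
Examples: {v1,v8}, {v2,v3}, {v3,v6}, {v4,v8}, ...
Total comparable pairs: 7


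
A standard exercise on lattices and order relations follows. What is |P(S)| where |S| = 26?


Power set = 2^n.
2^26 = 67108864


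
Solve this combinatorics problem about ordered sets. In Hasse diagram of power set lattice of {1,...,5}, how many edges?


A cover relation a -< b holds when a < b with no c strictly between.
Cover relations:
  {} -< {1}
  {} -< {2}
  {} -< {3}
  {} -< {4}
  {} -< {5}
  {1} -< {1,2}
  {1} -< {1,3}
  {1} -< {1,4}
  ...72 more
Total: 80


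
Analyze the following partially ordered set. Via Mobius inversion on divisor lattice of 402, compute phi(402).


phi(n) = n * prod_{p|n} (1 - 1/p).
Prime divisors of 402: [2, 3, 67]
phi(402) = 402 * (1 - 1/2) * (1 - 1/3) * (1 - 1/67)
phi(402) = 132


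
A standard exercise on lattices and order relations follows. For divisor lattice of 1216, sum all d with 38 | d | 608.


Interval [38,608] in divisors of 1216: [38, 76, 152, 304, 608]
Sum = 1178


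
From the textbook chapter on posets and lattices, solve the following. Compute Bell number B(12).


B(n) = number of set partitions of an n-element set.
B(n) satisfies the recurrence: B(n+1) = sum_k C(n,k)*B(k).
B(12) = 4213597


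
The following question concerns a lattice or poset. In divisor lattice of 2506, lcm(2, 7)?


Join=lcm.
gcd(2,7)=1
lcm=14


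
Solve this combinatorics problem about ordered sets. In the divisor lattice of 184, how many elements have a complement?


An element a is complemented if some b has a meet b = bottom, a join b = top.
a is complemented iff gcd(a, n/a)=1, i.e. a is a unitary divisor of 184.
Complemented elements: 1, 8, 23, 184
Count: 4


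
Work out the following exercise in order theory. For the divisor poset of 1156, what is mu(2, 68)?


In a divisor lattice, mu(a,b) = mu(b/a) where mu is the classical Mobius function.
b/a = 68/2 = 34
Prime factorization of 34: primes [2, 17]
34 is squarefree with 2 prime factor(s), so mu(34) = (-1)^2 = 1


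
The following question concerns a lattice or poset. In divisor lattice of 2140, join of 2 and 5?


In a divisor lattice, join = lcm (least common multiple).
gcd(2,5) = 1
lcm(2,5) = 2*5/gcd = 10/1 = 10


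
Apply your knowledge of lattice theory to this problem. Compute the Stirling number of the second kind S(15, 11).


S(n,k) = k*S(n-1,k) + S(n-1,k-1).
S(14,11) = 66066, S(14,10) = 752752
S(15,11) = 11*66066 + 752752 = 726726 + 752752
S(15,11) = 1479478


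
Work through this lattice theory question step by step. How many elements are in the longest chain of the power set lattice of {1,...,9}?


A chain is a totally ordered subset; we count the number of elements in a maximum chain.
Compute, for each element x, the size of the longest chain ending at x:
  {}: 1
  {1}: 2
  {2}: 2
  {3}: 2
  {4}: 2
  {5}: 2
  ...
A maximum chain: {} < {1} < {1,2} < {1,2,3} < {1,2,3,4} < {1,2,3,4,5} < {1,2,3,4,5,6} < {1,2,3,4,5,6,7} < {1,2,3,4,5,6,7,8} < {1,2,3,4,5,6,7,8,9}
Number of elements in the longest chain: 10


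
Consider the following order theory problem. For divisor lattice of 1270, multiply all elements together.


Divisors of 1270: [1, 2, 5, 10, 127, 254, 635, 1270]
Product = n^(d(n)/2) = 1270^(8/2)
Product = 2601446410000


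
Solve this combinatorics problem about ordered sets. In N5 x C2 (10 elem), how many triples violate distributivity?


Distributive law: a ^ (b v c) = (a ^ b) v (a ^ c).
Check all 10^3 = 1000 ordered triples (a,b,c).
  e.g. a=(b,0), b=(a,0), c=(c,0): lhs=(b,0) != rhs=(a,0)
  e.g. a=(b,0), b=(a,0), c=(c,1): lhs=(b,0) != rhs=(a,0)
Total violating triples: 16


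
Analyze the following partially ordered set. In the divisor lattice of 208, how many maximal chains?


A maximal chain goes from the minimum element to a maximal element via cover relations.
Counting all min-to-max paths in the cover graph.
Total maximal chains: 5


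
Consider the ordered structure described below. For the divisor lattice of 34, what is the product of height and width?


Height = length of longest chain minus 1; width = size of largest antichain.
A maximum chain: 1 | 17 | 34  (height 2).
A maximum antichain: {2, 17}  (width 2).
Product = 2 * 2 = 4


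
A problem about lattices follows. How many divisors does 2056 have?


Divisors of 2056: [1, 2, 4, 8, 257, 514, 1028, 2056]
Count: 8


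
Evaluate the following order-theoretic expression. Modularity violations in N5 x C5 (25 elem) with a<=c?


Modular law: if a <= c then a v (b ^ c) = (a v b) ^ c.
Check all triples (a,b,c) with a <= c among 25 elements.
  e.g. a=(a,0), b=(c,0), c=(b,0): lhs=(a,0) != rhs=(b,0)
  e.g. a=(a,0), b=(c,1), c=(b,0): lhs=(a,0) != rhs=(b,0)
Total violating triples: 75


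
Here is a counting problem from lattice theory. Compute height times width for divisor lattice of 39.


Height = length of longest chain minus 1; width = size of largest antichain.
A maximum chain: 1 | 13 | 39  (height 2).
A maximum antichain: {3, 13}  (width 2).
Product = 2 * 2 = 4


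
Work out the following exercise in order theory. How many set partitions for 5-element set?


B(n) = number of set partitions of an n-element set.
B(n) satisfies the recurrence: B(n+1) = sum_k C(n,k)*B(k).
B(5) = 52


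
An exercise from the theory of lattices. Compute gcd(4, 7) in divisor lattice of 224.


In a divisor lattice, meet = gcd (greatest common divisor).
By Euclidean algorithm or factoring: gcd(4,7) = 1


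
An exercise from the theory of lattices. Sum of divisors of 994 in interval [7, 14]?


Interval [7,14] in divisors of 994: [7, 14]
Sum = 21


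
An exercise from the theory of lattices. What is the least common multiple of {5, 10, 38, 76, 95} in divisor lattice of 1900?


In a divisor lattice, join = lcm (least common multiple).
Compute lcm iteratively: start with first element, then lcm(current, next).
Elements: [5, 10, 38, 76, 95]
lcm(5,10) = 10
lcm(10,38) = 190
lcm(190,76) = 380
lcm(380,95) = 380
Final lcm = 380


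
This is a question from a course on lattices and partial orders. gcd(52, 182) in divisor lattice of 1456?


Meet=gcd.
gcd(52,182)=26


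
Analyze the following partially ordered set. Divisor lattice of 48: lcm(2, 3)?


Join=lcm.
gcd(2,3)=1
lcm=6


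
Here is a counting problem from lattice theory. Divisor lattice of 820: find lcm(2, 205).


In a divisor lattice, join = lcm (least common multiple).
gcd(2,205) = 1
lcm(2,205) = 2*205/gcd = 410/1 = 410


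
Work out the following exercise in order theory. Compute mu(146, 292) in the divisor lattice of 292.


In a divisor lattice, mu(a,b) = mu(b/a) where mu is the classical Mobius function.
b/a = 292/146 = 2
Prime factorization of 2: primes [2]
2 is squarefree with 1 prime factor(s), so mu(2) = (-1)^1 = -1


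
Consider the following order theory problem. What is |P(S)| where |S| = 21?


Power set = 2^n.
2^21 = 2097152


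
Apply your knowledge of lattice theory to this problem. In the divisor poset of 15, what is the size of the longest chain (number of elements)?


A chain is a totally ordered subset; we count the number of elements in a maximum chain.
Compute, for each element x, the size of the longest chain ending at x:
  1: 1
  3: 2
  5: 2
  15: 3
A maximum chain: 1 < 3 < 15
Number of elements in the longest chain: 3


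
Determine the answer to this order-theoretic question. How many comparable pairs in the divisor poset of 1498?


A comparable pair {a,b} has a < b or b < a in the order.
Count unordered pairs where one element is strictly below the other.
Examples: {1,2}, {1,7}, {1,14}, {1,107}, ...
Total comparable pairs: 19


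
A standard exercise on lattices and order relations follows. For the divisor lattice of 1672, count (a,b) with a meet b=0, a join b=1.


Complement pair (a,b): a meet b = bottom, a join b = top.
Here: gcd(a,b)=1 and lcm(a,b)=1672, i.e. a*b=1672 with a,b coprime.
Pairs found: (1,1672), (8,209), (11,152), (19,88), ... (4 more)
Total ordered pairs: 8


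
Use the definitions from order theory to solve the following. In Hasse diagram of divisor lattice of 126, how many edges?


A cover relation a -< b holds when a < b with no c strictly between.
Cover relations:
  1 -< 2
  1 -< 3
  1 -< 7
  2 -< 6
  2 -< 14
  3 -< 6
  3 -< 9
  3 -< 21
  ...12 more
Total: 20


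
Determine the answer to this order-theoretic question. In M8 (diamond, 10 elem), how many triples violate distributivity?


Distributive law: a ^ (b v c) = (a ^ b) v (a ^ c).
Check all 10^3 = 1000 ordered triples (a,b,c).
  e.g. a=a1, b=a2, c=a3: lhs=a1 != rhs=0
  e.g. a=a1, b=a2, c=a4: lhs=a1 != rhs=0
Total violating triples: 336


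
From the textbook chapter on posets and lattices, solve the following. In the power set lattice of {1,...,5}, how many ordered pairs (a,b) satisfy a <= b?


The order relation is {(a,b) : a <= b}, reflexive so it includes (a,a).
Examples: ({},{}), ({},{1,2}), ({},{1,2,3}), ({},{1,2,3,4}), ({},{1,2,3,4,5}), ...
Total ordered pairs: 243


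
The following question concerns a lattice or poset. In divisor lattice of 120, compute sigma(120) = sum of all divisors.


sigma(n) = sum of divisors.
Divisors of 120: [1, 2, 3, 4, 5, 6, 8, 10, 12, 15, 20, 24, 30, 40, 60, 120]
Sum = 360


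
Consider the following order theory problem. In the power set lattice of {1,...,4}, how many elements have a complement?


An element a is complemented if some b has a meet b = bottom, a join b = top.
every subset A has complement S\A, so all elements are complemented.
Complemented elements: {}, {1}, {2}, {3}, {4}, {1,2}, ... (10 more)
Count: 16


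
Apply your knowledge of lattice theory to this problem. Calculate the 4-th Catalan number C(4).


C(n) = C(2n, n) / (n+1).
C(8, 4) = 70
C(4) = 70 / 5 = 14


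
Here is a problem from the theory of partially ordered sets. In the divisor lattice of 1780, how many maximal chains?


A maximal chain goes from the minimum element to a maximal element via cover relations.
Counting all min-to-max paths in the cover graph.
Total maximal chains: 12


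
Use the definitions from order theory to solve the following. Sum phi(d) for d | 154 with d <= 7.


Divisors of 154 up to 7: [1, 2, 7]
phi values: [1, 1, 6]
Sum = 8


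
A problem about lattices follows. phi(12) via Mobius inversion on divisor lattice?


phi(n) = n * prod_{p|n} (1 - 1/p).
Prime divisors of 12: [2, 3]
phi(12) = 12 * (1 - 1/2) * (1 - 1/3)
phi(12) = 4


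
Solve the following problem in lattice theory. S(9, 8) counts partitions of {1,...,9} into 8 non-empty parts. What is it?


S(n,k) = k*S(n-1,k) + S(n-1,k-1).
S(8,8) = 1, S(8,7) = 28
S(9,8) = 8*1 + 28 = 8 + 28
S(9,8) = 36


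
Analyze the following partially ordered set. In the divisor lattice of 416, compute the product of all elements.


Divisors of 416: [1, 2, 4, 8, 13, 16, 26, 32, 52, 104, 208, 416]
Product = n^(d(n)/2) = 416^(12/2)
Product = 5182746699759616


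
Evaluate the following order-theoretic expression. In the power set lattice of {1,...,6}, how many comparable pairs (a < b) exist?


A comparable pair {a,b} has a < b or b < a in the order.
Count unordered pairs where one element is strictly below the other.
Examples: {{},{1}}, {{},{2}}, {{},{3}}, {{},{4}}, ...
Total comparable pairs: 665


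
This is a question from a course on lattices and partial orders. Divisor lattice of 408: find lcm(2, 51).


In a divisor lattice, join = lcm (least common multiple).
gcd(2,51) = 1
lcm(2,51) = 2*51/gcd = 102/1 = 102


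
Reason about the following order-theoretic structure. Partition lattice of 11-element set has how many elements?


B(n) = number of set partitions of an n-element set.
B(n) satisfies the recurrence: B(n+1) = sum_k C(n,k)*B(k).
B(11) = 678570


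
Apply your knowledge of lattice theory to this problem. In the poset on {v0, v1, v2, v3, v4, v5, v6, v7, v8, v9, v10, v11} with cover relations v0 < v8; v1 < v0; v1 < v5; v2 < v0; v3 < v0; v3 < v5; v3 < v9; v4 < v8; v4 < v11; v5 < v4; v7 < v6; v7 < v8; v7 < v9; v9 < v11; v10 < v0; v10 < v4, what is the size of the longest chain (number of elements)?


A chain is a totally ordered subset; we count the number of elements in a maximum chain.
Compute, for each element x, the size of the longest chain ending at x:
  v1: 1
  v2: 1
  v3: 1
  v7: 1
  v10: 1
  v6: 2
  ...
A maximum chain: v1 < v5 < v4 < v8
Number of elements in the longest chain: 4


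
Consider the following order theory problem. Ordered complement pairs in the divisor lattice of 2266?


Complement pair (a,b): a meet b = bottom, a join b = top.
Here: gcd(a,b)=1 and lcm(a,b)=2266, i.e. a*b=2266 with a,b coprime.
Pairs found: (1,2266), (2,1133), (11,206), (22,103), ... (4 more)
Total ordered pairs: 8


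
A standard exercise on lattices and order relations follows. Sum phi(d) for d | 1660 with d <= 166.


Divisors of 1660 up to 166: [1, 2, 4, 5, 10, 20, 83, 166]
phi values: [1, 1, 2, 4, 4, 8, 82, 82]
Sum = 184


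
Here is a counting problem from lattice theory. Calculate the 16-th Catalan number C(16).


C(n) = C(2n, n) / (n+1).
C(32, 16) = 601080390
C(16) = 601080390 / 17 = 35357670


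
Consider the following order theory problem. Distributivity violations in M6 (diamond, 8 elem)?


Distributive law: a ^ (b v c) = (a ^ b) v (a ^ c).
Check all 8^3 = 512 ordered triples (a,b,c).
  e.g. a=a1, b=a2, c=a3: lhs=a1 != rhs=0
  e.g. a=a1, b=a2, c=a4: lhs=a1 != rhs=0
Total violating triples: 120


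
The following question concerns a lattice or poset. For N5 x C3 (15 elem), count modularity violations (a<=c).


Modular law: if a <= c then a v (b ^ c) = (a v b) ^ c.
Check all triples (a,b,c) with a <= c among 15 elements.
  e.g. a=(a,0), b=(c,0), c=(b,0): lhs=(a,0) != rhs=(b,0)
  e.g. a=(a,0), b=(c,1), c=(b,0): lhs=(a,0) != rhs=(b,0)
Total violating triples: 18


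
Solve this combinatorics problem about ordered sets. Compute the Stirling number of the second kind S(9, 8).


S(n,k) = k*S(n-1,k) + S(n-1,k-1).
S(8,8) = 1, S(8,7) = 28
S(9,8) = 8*1 + 28 = 8 + 28
S(9,8) = 36


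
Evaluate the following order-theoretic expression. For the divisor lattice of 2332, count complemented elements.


An element a is complemented if some b has a meet b = bottom, a join b = top.
a is complemented iff gcd(a, n/a)=1, i.e. a is a unitary divisor of 2332.
Complemented elements: 1, 4, 11, 44, 53, 212, ... (2 more)
Count: 8


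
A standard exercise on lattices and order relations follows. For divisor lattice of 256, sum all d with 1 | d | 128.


Interval [1,128] in divisors of 256: [1, 2, 4, 8, 16, 32, 64, 128]
Sum = 255


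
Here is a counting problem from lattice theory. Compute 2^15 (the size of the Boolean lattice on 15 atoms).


Power set = 2^n.
2^15 = 32768


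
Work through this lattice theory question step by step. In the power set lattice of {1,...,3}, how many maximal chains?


A maximal chain goes from the minimum element to a maximal element via cover relations.
Counting all min-to-max paths in the cover graph.
Total maximal chains: 6


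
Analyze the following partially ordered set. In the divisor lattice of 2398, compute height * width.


Height = length of longest chain minus 1; width = size of largest antichain.
A maximum chain: 1 | 109 | 1199 | 2398  (height 3).
A maximum antichain: {2, 11, 109}  (width 3).
Product = 3 * 3 = 9


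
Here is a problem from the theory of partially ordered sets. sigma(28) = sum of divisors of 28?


sigma(n) = sum of divisors.
Divisors of 28: [1, 2, 4, 7, 14, 28]
Sum = 56


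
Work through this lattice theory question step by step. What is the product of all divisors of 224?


Divisors of 224: [1, 2, 4, 7, 8, 14, 16, 28, 32, 56, 112, 224]
Product = n^(d(n)/2) = 224^(12/2)
Product = 126324651851776


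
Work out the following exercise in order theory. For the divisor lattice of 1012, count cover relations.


A cover relation a -< b holds when a < b with no c strictly between.
Cover relations:
  1 -< 2
  1 -< 11
  1 -< 23
  2 -< 4
  2 -< 22
  2 -< 46
  4 -< 44
  4 -< 92
  ...12 more
Total: 20


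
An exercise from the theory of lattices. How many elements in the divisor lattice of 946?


Divisors of 946: [1, 2, 11, 22, 43, 86, 473, 946]
Count: 8


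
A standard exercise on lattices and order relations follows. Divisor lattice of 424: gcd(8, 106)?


Meet=gcd.
gcd(8,106)=2


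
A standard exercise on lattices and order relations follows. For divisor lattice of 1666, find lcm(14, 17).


In a divisor lattice, join = lcm (least common multiple).
Compute lcm iteratively: start with first element, then lcm(current, next).
Elements: [14, 17]
lcm(14,17) = 238
Final lcm = 238


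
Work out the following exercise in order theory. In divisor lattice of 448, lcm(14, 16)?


Join=lcm.
gcd(14,16)=2
lcm=112


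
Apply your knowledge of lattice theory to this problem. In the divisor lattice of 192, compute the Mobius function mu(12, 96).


In a divisor lattice, mu(a,b) = mu(b/a) where mu is the classical Mobius function.
b/a = 96/12 = 8
Prime factorization of 8: primes [2]
8 is not squarefree, so mu(8) = 0


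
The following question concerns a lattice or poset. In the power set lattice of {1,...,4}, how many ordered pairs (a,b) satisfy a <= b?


The order relation is {(a,b) : a <= b}, reflexive so it includes (a,a).
Examples: ({},{}), ({},{1,2}), ({},{1,2,3}), ({},{1,2,3,4}), ({},{1,2,4}), ...
Total ordered pairs: 81


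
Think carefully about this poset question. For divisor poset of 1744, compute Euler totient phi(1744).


phi(n) = n * prod_{p|n} (1 - 1/p).
Prime divisors of 1744: [2, 109]
phi(1744) = 1744 * (1 - 1/2) * (1 - 1/109)
phi(1744) = 864


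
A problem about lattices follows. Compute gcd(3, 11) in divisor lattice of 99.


In a divisor lattice, meet = gcd (greatest common divisor).
By Euclidean algorithm or factoring: gcd(3,11) = 1


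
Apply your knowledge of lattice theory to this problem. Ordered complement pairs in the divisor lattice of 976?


Complement pair (a,b): a meet b = bottom, a join b = top.
Here: gcd(a,b)=1 and lcm(a,b)=976, i.e. a*b=976 with a,b coprime.
Pairs found: (1,976), (16,61), (61,16), (976,1)
Total ordered pairs: 4


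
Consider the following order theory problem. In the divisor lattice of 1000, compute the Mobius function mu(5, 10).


In a divisor lattice, mu(a,b) = mu(b/a) where mu is the classical Mobius function.
b/a = 10/5 = 2
Prime factorization of 2: primes [2]
2 is squarefree with 1 prime factor(s), so mu(2) = (-1)^1 = -1


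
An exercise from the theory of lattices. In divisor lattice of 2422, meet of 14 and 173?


In a divisor lattice, meet = gcd (greatest common divisor).
By Euclidean algorithm or factoring: gcd(14,173) = 1


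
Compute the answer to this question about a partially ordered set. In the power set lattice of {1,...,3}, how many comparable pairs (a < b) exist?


A comparable pair {a,b} has a < b or b < a in the order.
Count unordered pairs where one element is strictly below the other.
Examples: {{},{1}}, {{},{2}}, {{},{3}}, {{},{1,2}}, ...
Total comparable pairs: 19


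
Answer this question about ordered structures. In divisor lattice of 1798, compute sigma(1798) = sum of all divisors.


sigma(n) = sum of divisors.
Divisors of 1798: [1, 2, 29, 31, 58, 62, 899, 1798]
Sum = 2880


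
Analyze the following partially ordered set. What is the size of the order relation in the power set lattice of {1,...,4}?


The order relation is {(a,b) : a <= b}, reflexive so it includes (a,a).
Examples: ({},{}), ({},{1,2}), ({},{1,2,3}), ({},{1,2,3,4}), ({},{1,2,4}), ...
Total ordered pairs: 81


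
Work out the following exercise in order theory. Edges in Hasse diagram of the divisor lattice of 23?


A cover relation a -< b holds when a < b with no c strictly between.
Cover relations:
  1 -< 23
Total: 1


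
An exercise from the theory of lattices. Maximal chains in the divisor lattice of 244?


A maximal chain goes from the minimum element to a maximal element via cover relations.
Counting all min-to-max paths in the cover graph.
Total maximal chains: 3


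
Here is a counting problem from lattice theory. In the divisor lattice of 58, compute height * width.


Height = length of longest chain minus 1; width = size of largest antichain.
A maximum chain: 1 | 29 | 58  (height 2).
A maximum antichain: {2, 29}  (width 2).
Product = 2 * 2 = 4


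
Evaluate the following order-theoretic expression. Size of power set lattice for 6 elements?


Power set = 2^n.
2^6 = 64


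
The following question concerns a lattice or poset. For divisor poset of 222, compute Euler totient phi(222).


phi(n) = n * prod_{p|n} (1 - 1/p).
Prime divisors of 222: [2, 3, 37]
phi(222) = 222 * (1 - 1/2) * (1 - 1/3) * (1 - 1/37)
phi(222) = 72


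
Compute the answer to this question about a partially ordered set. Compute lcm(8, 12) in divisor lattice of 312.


In a divisor lattice, join = lcm (least common multiple).
gcd(8,12) = 4
lcm(8,12) = 8*12/gcd = 96/4 = 24


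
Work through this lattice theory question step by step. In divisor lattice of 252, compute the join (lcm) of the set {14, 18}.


In a divisor lattice, join = lcm (least common multiple).
Compute lcm iteratively: start with first element, then lcm(current, next).
Elements: [14, 18]
lcm(14,18) = 126
Final lcm = 126


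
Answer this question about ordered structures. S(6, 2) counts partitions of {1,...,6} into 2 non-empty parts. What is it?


S(n,k) = k*S(n-1,k) + S(n-1,k-1).
S(5,2) = 15, S(5,1) = 1
S(6,2) = 2*15 + 1 = 30 + 1
S(6,2) = 31


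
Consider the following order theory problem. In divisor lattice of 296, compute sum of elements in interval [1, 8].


Interval [1,8] in divisors of 296: [1, 2, 4, 8]
Sum = 15


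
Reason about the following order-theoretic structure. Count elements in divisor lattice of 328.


Divisors of 328: [1, 2, 4, 8, 41, 82, 164, 328]
Count: 8


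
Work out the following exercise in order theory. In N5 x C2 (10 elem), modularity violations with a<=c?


Modular law: if a <= c then a v (b ^ c) = (a v b) ^ c.
Check all triples (a,b,c) with a <= c among 10 elements.
  e.g. a=(a,0), b=(c,0), c=(b,0): lhs=(a,0) != rhs=(b,0)
  e.g. a=(a,0), b=(c,1), c=(b,0): lhs=(a,0) != rhs=(b,0)
Total violating triples: 6


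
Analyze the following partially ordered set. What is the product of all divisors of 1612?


Divisors of 1612: [1, 2, 4, 13, 26, 31, 52, 62, 124, 403, 806, 1612]
Product = n^(d(n)/2) = 1612^(12/2)
Product = 17546488852414173184


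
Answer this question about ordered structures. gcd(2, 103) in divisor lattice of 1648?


Meet=gcd.
gcd(2,103)=1


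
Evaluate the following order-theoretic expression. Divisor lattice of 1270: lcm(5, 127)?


Join=lcm.
gcd(5,127)=1
lcm=635


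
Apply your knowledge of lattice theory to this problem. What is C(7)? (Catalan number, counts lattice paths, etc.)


C(n) = C(2n, n) / (n+1).
C(14, 7) = 3432
C(7) = 3432 / 8 = 429


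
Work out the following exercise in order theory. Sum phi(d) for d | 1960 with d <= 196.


Divisors of 1960 up to 196: [1, 2, 4, 5, 7, 8, 10, 14, 20, 28, 35, 40, 49, 56, 70, 98, 140, 196]
phi values: [1, 1, 2, 4, 6, 4, 4, 6, 8, 12, 24, 16, 42, 24, 24, 42, 48, 84]
Sum = 352


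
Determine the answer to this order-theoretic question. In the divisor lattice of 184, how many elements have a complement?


An element a is complemented if some b has a meet b = bottom, a join b = top.
a is complemented iff gcd(a, n/a)=1, i.e. a is a unitary divisor of 184.
Complemented elements: 1, 8, 23, 184
Count: 4


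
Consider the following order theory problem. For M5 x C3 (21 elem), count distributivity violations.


Distributive law: a ^ (b v c) = (a ^ b) v (a ^ c).
Check all 21^3 = 9261 ordered triples (a,b,c).
  e.g. a=(a1,0), b=(a2,0), c=(a3,0): lhs=(a1,0) != rhs=(0,0)
  e.g. a=(a1,0), b=(a2,0), c=(a3,1): lhs=(a1,0) != rhs=(0,0)
Total violating triples: 1620


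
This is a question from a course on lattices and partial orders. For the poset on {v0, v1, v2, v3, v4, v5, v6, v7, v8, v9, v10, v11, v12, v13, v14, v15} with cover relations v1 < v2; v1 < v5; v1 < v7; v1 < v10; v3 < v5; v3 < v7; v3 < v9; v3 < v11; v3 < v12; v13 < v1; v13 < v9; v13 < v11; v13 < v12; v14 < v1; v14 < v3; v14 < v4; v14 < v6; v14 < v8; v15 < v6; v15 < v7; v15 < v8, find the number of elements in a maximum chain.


A chain is a totally ordered subset; we count the number of elements in a maximum chain.
Compute, for each element x, the size of the longest chain ending at x:
  v0: 1
  v13: 1
  v14: 1
  v15: 1
  v3: 2
  v4: 2
  ...
A maximum chain: v13 < v1 < v2
Number of elements in the longest chain: 3


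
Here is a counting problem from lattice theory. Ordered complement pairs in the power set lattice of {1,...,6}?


Complement pair (a,b): a meet b = bottom, a join b = top.
Here: A intersect B = {} and A union B = {1,...,6}.
Pairs found: ({},{1,2,3,4,5,6}), ({1},{2,3,4,5,6}), ({2},{1,3,4,5,6}), ({3},{1,2,4,5,6}), ... (60 more)
Total ordered pairs: 64


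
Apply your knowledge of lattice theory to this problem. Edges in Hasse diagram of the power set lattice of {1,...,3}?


A cover relation a -< b holds when a < b with no c strictly between.
Cover relations:
  {} -< {1}
  {} -< {2}
  {} -< {3}
  {1} -< {1,2}
  {1} -< {1,3}
  {2} -< {1,2}
  {2} -< {2,3}
  {3} -< {1,3}
  ...4 more
Total: 12


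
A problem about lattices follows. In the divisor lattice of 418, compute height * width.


Height = length of longest chain minus 1; width = size of largest antichain.
A maximum chain: 1 | 19 | 209 | 418  (height 3).
A maximum antichain: {2, 11, 19}  (width 3).
Product = 3 * 3 = 9


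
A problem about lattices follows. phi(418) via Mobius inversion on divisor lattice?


phi(n) = n * prod_{p|n} (1 - 1/p).
Prime divisors of 418: [2, 11, 19]
phi(418) = 418 * (1 - 1/2) * (1 - 1/11) * (1 - 1/19)
phi(418) = 180


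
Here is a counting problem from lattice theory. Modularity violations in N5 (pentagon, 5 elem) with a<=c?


Modular law: if a <= c then a v (b ^ c) = (a v b) ^ c.
Check all triples (a,b,c) with a <= c among 5 elements.
  e.g. a=a, b=c, c=b: lhs=a != rhs=b
Total violating triples: 1


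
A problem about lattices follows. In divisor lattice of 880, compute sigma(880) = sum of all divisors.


sigma(n) = sum of divisors.
Divisors of 880: [1, 2, 4, 5, 8, 10, 11, 16, 20, 22, 40, 44, 55, 80, 88, 110, 176, 220, 440, 880]
Sum = 2232


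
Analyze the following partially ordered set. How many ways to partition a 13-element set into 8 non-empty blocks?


S(n,k) = k*S(n-1,k) + S(n-1,k-1).
S(12,8) = 159027, S(12,7) = 627396
S(13,8) = 8*159027 + 627396 = 1272216 + 627396
S(13,8) = 1899612


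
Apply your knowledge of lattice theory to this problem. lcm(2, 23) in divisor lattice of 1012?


Join=lcm.
gcd(2,23)=1
lcm=46


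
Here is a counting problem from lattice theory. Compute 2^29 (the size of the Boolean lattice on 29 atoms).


Power set = 2^n.
2^29 = 536870912


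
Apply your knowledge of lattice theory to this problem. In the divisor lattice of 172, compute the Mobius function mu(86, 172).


In a divisor lattice, mu(a,b) = mu(b/a) where mu is the classical Mobius function.
b/a = 172/86 = 2
Prime factorization of 2: primes [2]
2 is squarefree with 1 prime factor(s), so mu(2) = (-1)^1 = -1


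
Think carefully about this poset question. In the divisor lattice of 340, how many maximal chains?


A maximal chain goes from the minimum element to a maximal element via cover relations.
Counting all min-to-max paths in the cover graph.
Total maximal chains: 12


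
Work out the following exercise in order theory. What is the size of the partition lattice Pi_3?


B(n) = number of set partitions of an n-element set.
B(n) satisfies the recurrence: B(n+1) = sum_k C(n,k)*B(k).
B(3) = 5


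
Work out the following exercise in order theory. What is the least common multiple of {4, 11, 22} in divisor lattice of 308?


In a divisor lattice, join = lcm (least common multiple).
Compute lcm iteratively: start with first element, then lcm(current, next).
Elements: [4, 11, 22]
lcm(4,11) = 44
lcm(44,22) = 44
Final lcm = 44


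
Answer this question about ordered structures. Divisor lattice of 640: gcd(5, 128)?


Meet=gcd.
gcd(5,128)=1


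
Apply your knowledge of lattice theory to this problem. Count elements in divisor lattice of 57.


Divisors of 57: [1, 3, 19, 57]
Count: 4


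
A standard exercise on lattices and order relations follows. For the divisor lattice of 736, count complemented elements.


An element a is complemented if some b has a meet b = bottom, a join b = top.
a is complemented iff gcd(a, n/a)=1, i.e. a is a unitary divisor of 736.
Complemented elements: 1, 23, 32, 736
Count: 4
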